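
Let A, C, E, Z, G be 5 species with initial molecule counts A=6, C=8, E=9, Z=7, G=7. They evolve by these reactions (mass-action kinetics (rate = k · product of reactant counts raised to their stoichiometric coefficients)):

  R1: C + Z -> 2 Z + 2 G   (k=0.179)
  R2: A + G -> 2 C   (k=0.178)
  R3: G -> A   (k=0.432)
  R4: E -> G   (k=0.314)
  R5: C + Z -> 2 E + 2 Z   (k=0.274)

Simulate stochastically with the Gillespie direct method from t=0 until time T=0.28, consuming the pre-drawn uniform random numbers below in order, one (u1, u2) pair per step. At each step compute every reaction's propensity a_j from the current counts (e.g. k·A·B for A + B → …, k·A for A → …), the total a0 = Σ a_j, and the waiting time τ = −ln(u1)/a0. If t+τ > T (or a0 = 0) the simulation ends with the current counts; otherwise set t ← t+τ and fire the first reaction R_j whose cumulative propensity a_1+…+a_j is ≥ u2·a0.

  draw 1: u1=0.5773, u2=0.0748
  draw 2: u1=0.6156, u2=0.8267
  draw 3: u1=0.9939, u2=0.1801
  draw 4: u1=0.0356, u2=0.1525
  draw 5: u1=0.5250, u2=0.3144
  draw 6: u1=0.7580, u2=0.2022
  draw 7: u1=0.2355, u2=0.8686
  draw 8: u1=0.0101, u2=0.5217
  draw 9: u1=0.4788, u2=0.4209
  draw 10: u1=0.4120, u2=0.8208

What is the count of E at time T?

E at T = 13

t=0.000: A=6 C=8 E=9 Z=7 G=7
Draw 1: a1=10.024, a2=7.476, a3=3.024, a4=2.826, a5=15.344, a0=38.694; τ=−ln(0.5773)/38.694=0.014 → t=0.014; u2·a0=0.0748·38.694=2.894 ≤ a1=10.024 → R1 fires; A=6 C=7 E=9 Z=8 G=9
Draw 2: a1=10.024, a2=9.612, a3=3.888, a4=2.826, a5=15.344, a0=41.694; τ=−ln(0.6156)/41.694=0.012 → t=0.026; u2·a0=0.8267·41.694=34.468; a1+…+a4=26.350 < 34.468 ≤ a1+…+a5=41.694 → R5 fires; A=6 C=6 E=11 Z=9 G=9
Draw 3: a1=9.666, a2=9.612, a3=3.888, a4=3.454, a5=14.796, a0=41.416; τ=−ln(0.9939)/41.416=0.000 → t=0.026; u2·a0=0.1801·41.416=7.459 ≤ a1=9.666 → R1 fires; A=6 C=5 E=11 Z=10 G=11
Draw 4: a1=8.950, a2=11.748, a3=4.752, a4=3.454, a5=13.700, a0=42.604; τ=−ln(0.0356)/42.604=0.078 → t=0.104; u2·a0=0.1525·42.604=6.497 ≤ a1=8.950 → R1 fires; A=6 C=4 E=11 Z=11 G=13
Draw 5: a1=7.876, a2=13.884, a3=5.616, a4=3.454, a5=12.056, a0=42.886; τ=−ln(0.5250)/42.886=0.015 → t=0.119; u2·a0=0.3144·42.886=13.483; a1=7.876 < 13.483 ≤ a1+a2=21.760 → R2 fires; A=5 C=6 E=11 Z=11 G=12
Draw 6: a1=11.814, a2=10.680, a3=5.184, a4=3.454, a5=18.084, a0=49.216; τ=−ln(0.7580)/49.216=0.006 → t=0.125; u2·a0=0.2022·49.216=9.951 ≤ a1=11.814 → R1 fires; A=5 C=5 E=11 Z=12 G=14
Draw 7: a1=10.740, a2=12.460, a3=6.048, a4=3.454, a5=16.440, a0=49.142; τ=−ln(0.2355)/49.142=0.029 → t=0.154; u2·a0=0.8686·49.142=42.685; a1+…+a4=32.702 < 42.685 ≤ a1+…+a5=49.142 → R5 fires; A=5 C=4 E=13 Z=13 G=14
Draw 8: a1=9.308, a2=12.460, a3=6.048, a4=4.082, a5=14.248, a0=46.146; τ=−ln(0.0101)/46.146=0.100 → t=0.254; u2·a0=0.5217·46.146=24.074; a1+a2=21.768 < 24.074 ≤ a1+…+a3=27.816 → R3 fires; A=6 C=4 E=13 Z=13 G=13
Draw 9: a1=9.308, a2=13.884, a3=5.616, a4=4.082, a5=14.248, a0=47.138; τ=−ln(0.4788)/47.138=0.016 → t=0.270; u2·a0=0.4209·47.138=19.840; a1=9.308 < 19.840 ≤ a1+a2=23.192 → R2 fires; A=5 C=6 E=13 Z=13 G=12
Draw 10: a1=13.962, a2=10.680, a3=5.184, a4=4.082, a5=21.372, a0=55.280; τ=−ln(0.4120)/55.280=0.016 → t=0.286 > T=0.28: stop.
Read off E at T=0.28: 13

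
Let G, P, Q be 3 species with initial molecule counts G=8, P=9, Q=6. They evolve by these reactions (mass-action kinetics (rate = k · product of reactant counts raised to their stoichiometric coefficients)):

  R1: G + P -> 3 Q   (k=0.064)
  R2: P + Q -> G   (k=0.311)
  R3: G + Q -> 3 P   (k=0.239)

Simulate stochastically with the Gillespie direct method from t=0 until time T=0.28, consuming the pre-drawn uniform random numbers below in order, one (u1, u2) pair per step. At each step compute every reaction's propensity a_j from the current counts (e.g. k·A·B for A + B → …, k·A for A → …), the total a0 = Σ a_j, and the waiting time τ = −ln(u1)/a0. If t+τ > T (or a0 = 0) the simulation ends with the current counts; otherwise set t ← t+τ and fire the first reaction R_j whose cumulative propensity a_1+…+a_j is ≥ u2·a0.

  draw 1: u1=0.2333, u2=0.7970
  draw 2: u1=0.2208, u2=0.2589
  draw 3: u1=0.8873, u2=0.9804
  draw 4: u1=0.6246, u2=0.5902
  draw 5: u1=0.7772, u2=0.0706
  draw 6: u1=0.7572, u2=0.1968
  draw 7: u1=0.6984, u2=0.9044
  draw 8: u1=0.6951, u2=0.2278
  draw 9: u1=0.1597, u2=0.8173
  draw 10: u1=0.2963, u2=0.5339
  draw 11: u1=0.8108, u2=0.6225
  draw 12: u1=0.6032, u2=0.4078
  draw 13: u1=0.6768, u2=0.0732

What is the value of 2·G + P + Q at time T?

Check how each reaction changes W = 2·G + P + Q (weight of products minus weight of reactants):
R1: G + P -> 3 Q: (1·3) − (2·1 + 1·1) = 3 − 3 = 0
R2: P + Q -> G: (2·1) − (1·1 + 1·1) = 2 − 2 = 0
R3: G + Q -> 3 P: (1·3) − (2·1 + 1·1) = 3 − 3 = 0
Every reaction leaves W unchanged, so W is conserved and no simulation is needed: W(T) = W(0) = 2·8 + 9 + 6 = 31

Value at T = 31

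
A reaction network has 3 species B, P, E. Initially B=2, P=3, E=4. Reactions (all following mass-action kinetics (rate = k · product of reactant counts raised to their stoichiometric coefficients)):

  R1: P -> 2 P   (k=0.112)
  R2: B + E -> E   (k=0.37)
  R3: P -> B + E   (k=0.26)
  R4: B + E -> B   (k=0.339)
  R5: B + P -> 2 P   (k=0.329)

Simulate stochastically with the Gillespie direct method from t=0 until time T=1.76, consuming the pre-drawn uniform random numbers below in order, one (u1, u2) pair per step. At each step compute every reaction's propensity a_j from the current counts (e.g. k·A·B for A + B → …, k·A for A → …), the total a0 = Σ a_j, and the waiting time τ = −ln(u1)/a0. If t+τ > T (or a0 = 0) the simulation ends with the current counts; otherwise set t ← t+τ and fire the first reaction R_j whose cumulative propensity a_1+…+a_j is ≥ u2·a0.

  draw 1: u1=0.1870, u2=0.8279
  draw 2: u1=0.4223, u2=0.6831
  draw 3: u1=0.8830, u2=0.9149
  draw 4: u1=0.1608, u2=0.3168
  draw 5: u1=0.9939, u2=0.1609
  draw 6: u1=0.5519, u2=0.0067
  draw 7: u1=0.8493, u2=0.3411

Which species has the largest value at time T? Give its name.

t=0.000: B=2 P=3 E=4
Draw 1: a1=0.336, a2=2.960, a3=0.780, a4=2.712, a5=1.974, a0=8.762; τ=−ln(0.1870)/8.762=0.191 → t=0.191; u2·a0=0.8279·8.762=7.254; a1+…+a4=6.788 < 7.254 ≤ a1+…+a5=8.762 → R5 fires; B=1 P=4 E=4
Draw 2: a1=0.448, a2=1.480, a3=1.040, a4=1.356, a5=1.316, a0=5.640; τ=−ln(0.4223)/5.640=0.153 → t=0.344; u2·a0=0.6831·5.640=3.853; a1+…+a3=2.968 < 3.853 ≤ a1+…+a4=4.324 → R4 fires; B=1 P=4 E=3
Draw 3: a1=0.448, a2=1.110, a3=1.040, a4=1.017, a5=1.316, a0=4.931; τ=−ln(0.8830)/4.931=0.025 → t=0.369; u2·a0=0.9149·4.931=4.511; a1+…+a4=3.615 < 4.511 ≤ a1+…+a5=4.931 → R5 fires; B=0 P=5 E=3
Draw 4: a1=0.560, a2=0.000, a3=1.300, a4=0.000, a5=0.000, a0=1.860; τ=−ln(0.1608)/1.860=0.983 → t=1.352; u2·a0=0.3168·1.860=0.589; a1+a2=0.560 < 0.589 ≤ a1+…+a3=1.860 → R3 fires; B=1 P=4 E=4
Draw 5: a1=0.448, a2=1.480, a3=1.040, a4=1.356, a5=1.316, a0=5.640; τ=−ln(0.9939)/5.640=0.001 → t=1.353; u2·a0=0.1609·5.640=0.907; a1=0.448 < 0.907 ≤ a1+a2=1.928 → R2 fires; B=0 P=4 E=4
Draw 6: a1=0.448, a2=0.000, a3=1.040, a4=0.000, a5=0.000, a0=1.488; τ=−ln(0.5519)/1.488=0.399 → t=1.753; u2·a0=0.0067·1.488=0.010 ≤ a1=0.448 → R1 fires; B=0 P=5 E=4
Draw 7: a1=0.560, a2=0.000, a3=1.300, a4=0.000, a5=0.000, a0=1.860; τ=−ln(0.8493)/1.860=0.088 → t=1.840 > T=1.76: stop.
At T=1.76: B=0 P=5 E=4; the largest is P.

Dominant species at T: P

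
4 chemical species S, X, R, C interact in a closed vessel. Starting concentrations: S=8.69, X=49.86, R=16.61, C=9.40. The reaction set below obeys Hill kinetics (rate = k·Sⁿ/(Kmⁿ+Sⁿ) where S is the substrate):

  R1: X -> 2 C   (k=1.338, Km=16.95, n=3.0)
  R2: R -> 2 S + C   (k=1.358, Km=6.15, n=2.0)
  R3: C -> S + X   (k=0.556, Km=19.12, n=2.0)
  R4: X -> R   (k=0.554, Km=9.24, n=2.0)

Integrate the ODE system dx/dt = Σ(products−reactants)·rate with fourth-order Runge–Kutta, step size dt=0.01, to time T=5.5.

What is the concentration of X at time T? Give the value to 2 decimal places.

X at T = 41.41

RK4 with dt=0.01: 550 steps to T=5.5. Trajectory (selected grid times):
t=0.00: S=8.69 X=49.86 R=16.61 C=9.40
t=0.61: S=10.22 X=48.83 R=16.21 C=11.62
t=1.22: S=11.77 X=47.82 R=15.81 C=13.80
t=1.83: S=13.33 X=46.85 R=15.42 C=15.95
t=2.44: S=14.91 X=45.89 R=15.04 C=18.07
t=3.06: S=16.51 X=44.95 R=14.65 C=20.19
t=3.67: S=18.10 X=44.04 R=14.27 C=22.25
t=4.28: S=19.70 X=43.14 R=13.90 C=24.29
t=4.89: S=21.29 X=42.27 R=13.53 C=26.30
t=5.50: S=22.89 X=41.41 R=13.17 C=28.28
Read off X at T=5.5: 41.41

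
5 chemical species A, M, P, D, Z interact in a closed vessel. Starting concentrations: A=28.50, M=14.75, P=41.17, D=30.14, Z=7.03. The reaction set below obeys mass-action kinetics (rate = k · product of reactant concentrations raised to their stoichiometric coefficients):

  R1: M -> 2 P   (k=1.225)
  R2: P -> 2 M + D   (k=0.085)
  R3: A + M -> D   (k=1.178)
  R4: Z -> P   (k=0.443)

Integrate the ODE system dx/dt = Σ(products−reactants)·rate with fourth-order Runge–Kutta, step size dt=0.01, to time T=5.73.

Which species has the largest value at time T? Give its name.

Dominant species at T: D

RK4 with dt=0.01: 573 steps to T=5.73. Trajectory (selected grid times):
t=0.00: A=28.50 M=14.75 P=41.17 D=30.14 Z=7.03
t=0.64: A=10.66 M=0.51 P=42.64 D=50.30 Z=5.29
t=1.27: A=6.79 M=0.73 P=42.58 D=56.45 Z=4.01
t=1.91: A=3.35 M=1.20 P=42.72 D=62.20 Z=3.02
t=2.55: A=0.97 M=2.22 P=43.71 D=66.93 Z=2.27
t=3.18: A=0.10 M=3.85 P=46.49 D=70.20 Z=1.72
t=3.82: A=0.00 M=5.41 P=51.56 D=72.96 Z=1.29
t=4.46: A=0.00 M=6.64 P=58.36 D=75.94 Z=0.97
t=5.09: A=0.00 M=7.75 P=66.37 D=79.28 Z=0.74
t=5.73: A=0.00 M=8.94 P=75.77 D=83.14 Z=0.56
At T=5.73: A=0.00 M=8.94 P=75.77 D=83.14 Z=0.56; the largest is D.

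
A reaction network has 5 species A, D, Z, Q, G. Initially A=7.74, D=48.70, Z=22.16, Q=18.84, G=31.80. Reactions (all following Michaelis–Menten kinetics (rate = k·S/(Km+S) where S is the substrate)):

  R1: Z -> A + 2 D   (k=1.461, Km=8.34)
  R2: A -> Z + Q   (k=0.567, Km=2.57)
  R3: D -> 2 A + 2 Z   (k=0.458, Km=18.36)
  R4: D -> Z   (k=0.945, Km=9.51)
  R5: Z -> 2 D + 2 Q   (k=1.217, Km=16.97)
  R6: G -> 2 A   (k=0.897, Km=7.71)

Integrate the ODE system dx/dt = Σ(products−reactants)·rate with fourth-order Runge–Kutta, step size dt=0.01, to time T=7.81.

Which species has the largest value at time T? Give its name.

RK4 with dt=0.01: 781 steps to T=7.81. Trajectory (selected grid times):
t=0.00: A=7.74 D=48.70 Z=22.16 Q=18.84 G=31.80
t=0.87: A=10.12 D=50.77 Z=22.29 Q=20.42 G=31.17
t=1.74: A=12.48 D=52.83 Z=22.45 Q=22.03 G=30.55
t=2.60: A=14.80 D=54.88 Z=22.62 Q=23.63 G=29.93
t=3.47: A=17.15 D=56.95 Z=22.81 Q=25.27 G=29.31
t=4.34: A=19.48 D=59.02 Z=23.02 Q=26.92 G=28.70
t=5.21: A=21.82 D=61.09 Z=23.23 Q=28.58 G=28.08
t=6.07: A=24.12 D=63.15 Z=23.45 Q=30.23 G=27.48
t=6.94: A=26.45 D=65.23 Z=23.68 Q=31.91 G=26.87
t=7.81: A=28.77 D=67.32 Z=23.91 Q=33.60 G=26.27
At T=7.81: A=28.77 D=67.32 Z=23.91 Q=33.60 G=26.27; the largest is D.

Dominant species at T: D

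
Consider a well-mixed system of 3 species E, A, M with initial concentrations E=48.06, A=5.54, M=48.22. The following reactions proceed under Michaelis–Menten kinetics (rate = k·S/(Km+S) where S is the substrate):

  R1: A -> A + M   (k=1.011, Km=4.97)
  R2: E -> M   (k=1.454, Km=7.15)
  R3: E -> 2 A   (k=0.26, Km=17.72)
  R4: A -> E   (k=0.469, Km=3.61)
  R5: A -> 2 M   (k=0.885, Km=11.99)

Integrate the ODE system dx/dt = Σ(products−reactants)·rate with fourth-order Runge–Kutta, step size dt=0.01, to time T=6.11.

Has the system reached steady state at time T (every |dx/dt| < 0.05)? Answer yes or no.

Steady state at T: no

RK4 with dt=0.01: 611 steps to T=6.11. Trajectory (selected grid times):
t=0.00: E=48.06 A=5.54 M=48.22
t=0.68: E=47.26 A=5.42 M=49.82
t=1.36: E=46.47 A=5.30 M=51.40
t=2.04: E=45.67 A=5.18 M=52.98
t=2.72: E=44.88 A=5.07 M=54.54
t=3.39: E=44.10 A=4.96 M=56.07
t=4.07: E=43.31 A=4.85 M=57.61
t=4.75: E=42.52 A=4.75 M=59.14
t=5.43: E=41.73 A=4.65 M=60.66
t=6.11: E=40.94 A=4.55 M=62.17
Rates at T: R1=0.4832, R2=1.2378, R3=0.1815, R4=0.2615, R5=0.2434
dx/dt at T (Σ net stoichiometry × rate): E=-1.1578, A=-0.1420, M=+2.2079
Largest |dx/dt| is |+2.2079| (M) ≥ 0.05 → not steady.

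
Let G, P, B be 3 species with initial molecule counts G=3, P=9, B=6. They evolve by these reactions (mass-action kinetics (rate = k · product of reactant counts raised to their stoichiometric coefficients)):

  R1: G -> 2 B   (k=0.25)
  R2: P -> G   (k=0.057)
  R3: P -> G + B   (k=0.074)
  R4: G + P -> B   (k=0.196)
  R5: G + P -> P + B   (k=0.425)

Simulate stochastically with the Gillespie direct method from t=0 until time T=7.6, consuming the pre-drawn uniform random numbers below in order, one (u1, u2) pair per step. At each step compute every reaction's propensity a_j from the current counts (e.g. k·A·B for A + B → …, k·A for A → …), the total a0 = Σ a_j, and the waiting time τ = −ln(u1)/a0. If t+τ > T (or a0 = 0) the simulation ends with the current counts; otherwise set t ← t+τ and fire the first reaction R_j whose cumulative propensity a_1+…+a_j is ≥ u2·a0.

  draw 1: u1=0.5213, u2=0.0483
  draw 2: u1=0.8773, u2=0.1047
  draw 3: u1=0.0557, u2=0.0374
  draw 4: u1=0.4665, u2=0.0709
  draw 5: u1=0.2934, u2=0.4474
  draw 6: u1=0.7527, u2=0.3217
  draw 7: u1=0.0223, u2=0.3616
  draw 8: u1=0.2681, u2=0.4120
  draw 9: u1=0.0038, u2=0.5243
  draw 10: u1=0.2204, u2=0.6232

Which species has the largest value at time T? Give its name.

Dominant species at T: B

t=0.000: G=3 P=9 B=6
Draw 1: a1=0.750, a2=0.513, a3=0.666, a4=5.292, a5=11.475, a0=18.696; τ=−ln(0.5213)/18.696=0.035 → t=0.035; u2·a0=0.0483·18.696=0.903; a1=0.750 < 0.903 ≤ a1+a2=1.263 → R2 fires; G=4 P=8 B=6
Draw 2: a1=1.000, a2=0.456, a3=0.592, a4=6.272, a5=13.600, a0=21.920; τ=−ln(0.8773)/21.920=0.006 → t=0.041; u2·a0=0.1047·21.920=2.295; a1+…+a3=2.048 < 2.295 ≤ a1+…+a4=8.320 → R4 fires; G=3 P=7 B=7
Draw 3: a1=0.750, a2=0.399, a3=0.518, a4=4.116, a5=8.925, a0=14.708; τ=−ln(0.0557)/14.708=0.196 → t=0.237; u2·a0=0.0374·14.708=0.550 ≤ a1=0.750 → R1 fires; G=2 P=7 B=9
Draw 4: a1=0.500, a2=0.399, a3=0.518, a4=2.744, a5=5.950, a0=10.111; τ=−ln(0.4665)/10.111=0.075 → t=0.313; u2·a0=0.0709·10.111=0.717; a1=0.500 < 0.717 ≤ a1+a2=0.899 → R2 fires; G=3 P=6 B=9
Draw 5: a1=0.750, a2=0.342, a3=0.444, a4=3.528, a5=7.650, a0=12.714; τ=−ln(0.2934)/12.714=0.096 → t=0.409; u2·a0=0.4474·12.714=5.688; a1+…+a4=5.064 < 5.688 ≤ a1+…+a5=12.714 → R5 fires; G=2 P=6 B=10
Draw 6: a1=0.500, a2=0.342, a3=0.444, a4=2.352, a5=5.100, a0=8.738; τ=−ln(0.7527)/8.738=0.033 → t=0.442; u2·a0=0.3217·8.738=2.811; a1+…+a3=1.286 < 2.811 ≤ a1+…+a4=3.638 → R4 fires; G=1 P=5 B=11
Draw 7: a1=0.250, a2=0.285, a3=0.370, a4=0.980, a5=2.125, a0=4.010; τ=−ln(0.0223)/4.010=0.948 → t=1.390; u2·a0=0.3616·4.010=1.450; a1+…+a3=0.905 < 1.450 ≤ a1+…+a4=1.885 → R4 fires; G=0 P=4 B=12
Draw 8: a1=0.000, a2=0.228, a3=0.296, a4=0.000, a5=0.000, a0=0.524; τ=−ln(0.2681)/0.524=2.512 → t=3.902; u2·a0=0.4120·0.524=0.216; a1=0.000 < 0.216 ≤ a1+a2=0.228 → R2 fires; G=1 P=3 B=12
Draw 9: a1=0.250, a2=0.171, a3=0.222, a4=0.588, a5=1.275, a0=2.506; τ=−ln(0.0038)/2.506=2.224 → t=6.126; u2·a0=0.5243·2.506=1.314; a1+…+a4=1.231 < 1.314 ≤ a1+…+a5=2.506 → R5 fires; G=0 P=3 B=13
Draw 10: a1=0.000, a2=0.171, a3=0.222, a4=0.000, a5=0.000, a0=0.393; τ=−ln(0.2204)/0.393=3.848 → t=9.974 > T=7.6: stop.
At T=7.6: G=0 P=3 B=13; the largest is B.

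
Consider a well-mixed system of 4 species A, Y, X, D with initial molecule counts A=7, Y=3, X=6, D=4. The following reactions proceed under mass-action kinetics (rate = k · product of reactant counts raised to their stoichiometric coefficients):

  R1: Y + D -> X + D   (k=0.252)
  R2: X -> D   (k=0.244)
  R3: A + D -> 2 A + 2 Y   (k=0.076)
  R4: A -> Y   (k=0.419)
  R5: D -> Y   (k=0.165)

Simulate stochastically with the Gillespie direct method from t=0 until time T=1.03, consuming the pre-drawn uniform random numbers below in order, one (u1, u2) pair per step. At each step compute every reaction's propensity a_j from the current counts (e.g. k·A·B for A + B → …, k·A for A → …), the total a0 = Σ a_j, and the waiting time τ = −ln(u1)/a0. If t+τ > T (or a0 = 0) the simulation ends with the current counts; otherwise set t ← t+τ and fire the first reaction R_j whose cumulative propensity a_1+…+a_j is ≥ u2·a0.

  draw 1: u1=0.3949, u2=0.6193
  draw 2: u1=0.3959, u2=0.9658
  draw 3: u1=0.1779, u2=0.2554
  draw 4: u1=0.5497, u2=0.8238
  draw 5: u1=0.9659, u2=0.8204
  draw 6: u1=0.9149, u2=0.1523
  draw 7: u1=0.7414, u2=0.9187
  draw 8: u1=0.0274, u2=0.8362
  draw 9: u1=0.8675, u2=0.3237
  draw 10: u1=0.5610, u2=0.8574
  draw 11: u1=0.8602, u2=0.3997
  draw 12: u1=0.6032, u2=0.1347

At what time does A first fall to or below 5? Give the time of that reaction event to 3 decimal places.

t=0.000: A=7 Y=3 X=6 D=4
Draw 1: a1=3.024, a2=1.464, a3=2.128, a4=2.933, a5=0.660, a0=10.209; τ=−ln(0.3949)/10.209=0.091 → t=0.091; u2·a0=0.6193·10.209=6.322; a1+a2=4.488 < 6.322 ≤ a1+…+a3=6.616 → R3 fires; A=8 Y=5 X=6 D=3
Draw 2: a1=3.780, a2=1.464, a3=1.824, a4=3.352, a5=0.495, a0=10.915; τ=−ln(0.3959)/10.915=0.085 → t=0.176; u2·a0=0.9658·10.915=10.542; a1+…+a4=10.420 < 10.542 ≤ a1+…+a5=10.915 → R5 fires; A=8 Y=6 X=6 D=2
Draw 3: a1=3.024, a2=1.464, a3=1.216, a4=3.352, a5=0.330, a0=9.386; τ=−ln(0.1779)/9.386=0.184 → t=0.360; u2·a0=0.2554·9.386=2.397 ≤ a1=3.024 → R1 fires; A=8 Y=5 X=7 D=2
Draw 4: a1=2.520, a2=1.708, a3=1.216, a4=3.352, a5=0.330, a0=9.126; τ=−ln(0.5497)/9.126=0.066 → t=0.425; u2·a0=0.8238·9.126=7.518; a1+…+a3=5.444 < 7.518 ≤ a1+…+a4=8.796 → R4 fires; A=7 Y=6 X=7 D=2
Draw 5: a1=3.024, a2=1.708, a3=1.064, a4=2.933, a5=0.330, a0=9.059; τ=−ln(0.9659)/9.059=0.004 → t=0.429; u2·a0=0.8204·9.059=7.432; a1+…+a3=5.796 < 7.432 ≤ a1+…+a4=8.729 → R4 fires; A=6 Y=7 X=7 D=2
Draw 6: a1=3.528, a2=1.708, a3=0.912, a4=2.514, a5=0.330, a0=8.992; τ=−ln(0.9149)/8.992=0.010 → t=0.439; u2·a0=0.1523·8.992=1.369 ≤ a1=3.528 → R1 fires; A=6 Y=6 X=8 D=2
Draw 7: a1=3.024, a2=1.952, a3=0.912, a4=2.514, a5=0.330, a0=8.732; τ=−ln(0.7414)/8.732=0.034 → t=0.473; u2·a0=0.9187·8.732=8.022; a1+…+a3=5.888 < 8.022 ≤ a1+…+a4=8.402 → R4 fires; A=5 Y=7 X=8 D=2
Draw 8: a1=3.528, a2=1.952, a3=0.760, a4=2.095, a5=0.330, a0=8.665; τ=−ln(0.0274)/8.665=0.415 → t=0.889; u2·a0=0.8362·8.665=7.246; a1+…+a3=6.240 < 7.246 ≤ a1+…+a4=8.335 → R4 fires; A=4 Y=8 X=8 D=2
Draw 9: a1=4.032, a2=1.952, a3=0.608, a4=1.676, a5=0.330, a0=8.598; τ=−ln(0.8675)/8.598=0.017 → t=0.905; u2·a0=0.3237·8.598=2.783 ≤ a1=4.032 → R1 fires; A=4 Y=7 X=9 D=2
Draw 10: a1=3.528, a2=2.196, a3=0.608, a4=1.676, a5=0.330, a0=8.338; τ=−ln(0.5610)/8.338=0.069 → t=0.974; u2·a0=0.8574·8.338=7.149; a1+…+a3=6.332 < 7.149 ≤ a1+…+a4=8.008 → R4 fires; A=3 Y=8 X=9 D=2
Draw 11: a1=4.032, a2=2.196, a3=0.456, a4=1.257, a5=0.330, a0=8.271; τ=−ln(0.8602)/8.271=0.018 → t=0.993; u2·a0=0.3997·8.271=3.306 ≤ a1=4.032 → R1 fires; A=3 Y=7 X=10 D=2
Draw 12: a1=3.528, a2=2.440, a3=0.456, a4=1.257, a5=0.330, a0=8.011; τ=−ln(0.6032)/8.011=0.063 → t=1.056 > T=1.03: stop.
A first becomes ≤ 5 when it reaches 5 at the event at t=0.473.

Threshold first reached at t = 0.473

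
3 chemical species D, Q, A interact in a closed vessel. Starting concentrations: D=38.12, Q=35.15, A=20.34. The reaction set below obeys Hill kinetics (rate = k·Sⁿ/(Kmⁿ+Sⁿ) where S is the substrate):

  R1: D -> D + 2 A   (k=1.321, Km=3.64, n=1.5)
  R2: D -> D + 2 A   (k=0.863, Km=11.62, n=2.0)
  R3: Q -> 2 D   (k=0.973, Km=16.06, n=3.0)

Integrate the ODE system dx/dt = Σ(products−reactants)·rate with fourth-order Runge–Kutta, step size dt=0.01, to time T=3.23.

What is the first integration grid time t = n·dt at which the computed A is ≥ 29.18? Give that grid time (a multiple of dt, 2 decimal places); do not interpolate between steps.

Threshold first reached at t = 2.13

RK4 with dt=0.01: 323 steps to T=3.23. Trajectory (selected grid times):
t=0.00: D=38.12 Q=35.15 A=20.34
t=0.36: D=38.76 Q=34.83 A=21.83
t=0.72: D=39.40 Q=34.51 A=23.33
t=1.08: D=40.03 Q=34.19 A=24.83
t=1.44: D=40.67 Q=33.88 A=26.33
t=1.79: D=41.28 Q=33.57 A=27.79
t=2.12: D=41.86 Q=33.28 A=29.16
t=2.13: D=41.88 Q=33.27 A=29.21
t=2.15: D=41.91 Q=33.25 A=29.29
t=2.51: D=42.54 Q=32.94 A=30.80
t=2.87: D=43.17 Q=32.63 A=32.30
t=3.23: D=43.79 Q=32.31 A=33.81
A(2.12)=29.165 < 29.18 but A(2.13)=29.207 ≥ 29.18, so the first grid time is t=2.13.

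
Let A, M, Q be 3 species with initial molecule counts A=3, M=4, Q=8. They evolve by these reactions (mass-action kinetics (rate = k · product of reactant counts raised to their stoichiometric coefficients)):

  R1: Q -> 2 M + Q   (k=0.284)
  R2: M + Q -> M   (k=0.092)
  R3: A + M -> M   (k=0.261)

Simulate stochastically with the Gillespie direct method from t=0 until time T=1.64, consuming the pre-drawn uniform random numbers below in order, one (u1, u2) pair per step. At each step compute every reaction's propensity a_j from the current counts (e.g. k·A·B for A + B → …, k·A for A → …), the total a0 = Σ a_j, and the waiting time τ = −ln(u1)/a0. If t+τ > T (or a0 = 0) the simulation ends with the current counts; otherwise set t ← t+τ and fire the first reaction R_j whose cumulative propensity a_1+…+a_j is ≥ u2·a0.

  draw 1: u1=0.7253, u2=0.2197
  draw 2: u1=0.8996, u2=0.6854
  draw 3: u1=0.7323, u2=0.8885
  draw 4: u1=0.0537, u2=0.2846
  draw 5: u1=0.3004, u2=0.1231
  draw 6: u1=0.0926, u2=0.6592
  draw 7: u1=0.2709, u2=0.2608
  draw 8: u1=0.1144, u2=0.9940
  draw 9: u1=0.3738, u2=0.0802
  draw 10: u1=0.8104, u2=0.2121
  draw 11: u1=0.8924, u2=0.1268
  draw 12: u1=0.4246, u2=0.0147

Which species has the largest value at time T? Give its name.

t=0.000: A=3 M=4 Q=8
Draw 1: a1=2.272, a2=2.944, a3=3.132, a0=8.348; τ=−ln(0.7253)/8.348=0.038 → t=0.038; u2·a0=0.2197·8.348=1.834 ≤ a1=2.272 → R1 fires; A=3 M=6 Q=8
Draw 2: a1=2.272, a2=4.416, a3=4.698, a0=11.386; τ=−ln(0.8996)/11.386=0.009 → t=0.048; u2·a0=0.6854·11.386=7.804; a1+a2=6.688 < 7.804 ≤ a1+…+a3=11.386 → R3 fires; A=2 M=6 Q=8
Draw 3: a1=2.272, a2=4.416, a3=3.132, a0=9.820; τ=−ln(0.7323)/9.820=0.032 → t=0.079; u2·a0=0.8885·9.820=8.725; a1+a2=6.688 < 8.725 ≤ a1+…+a3=9.820 → R3 fires; A=1 M=6 Q=8
Draw 4: a1=2.272, a2=4.416, a3=1.566, a0=8.254; τ=−ln(0.0537)/8.254=0.354 → t=0.434; u2·a0=0.2846·8.254=2.349; a1=2.272 < 2.349 ≤ a1+a2=6.688 → R2 fires; A=1 M=6 Q=7
Draw 5: a1=1.988, a2=3.864, a3=1.566, a0=7.418; τ=−ln(0.3004)/7.418=0.162 → t=0.596; u2·a0=0.1231·7.418=0.913 ≤ a1=1.988 → R1 fires; A=1 M=8 Q=7
Draw 6: a1=1.988, a2=5.152, a3=2.088, a0=9.228; τ=−ln(0.0926)/9.228=0.258 → t=0.854; u2·a0=0.6592·9.228=6.083; a1=1.988 < 6.083 ≤ a1+a2=7.140 → R2 fires; A=1 M=8 Q=6
Draw 7: a1=1.704, a2=4.416, a3=2.088, a0=8.208; τ=−ln(0.2709)/8.208=0.159 → t=1.013; u2·a0=0.2608·8.208=2.141; a1=1.704 < 2.141 ≤ a1+a2=6.120 → R2 fires; A=1 M=8 Q=5
Draw 8: a1=1.420, a2=3.680, a3=2.088, a0=7.188; τ=−ln(0.1144)/7.188=0.302 → t=1.314; u2·a0=0.9940·7.188=7.145; a1+a2=5.100 < 7.145 ≤ a1+…+a3=7.188 → R3 fires; A=0 M=8 Q=5
Draw 9: a1=1.420, a2=3.680, a3=0.000, a0=5.100; τ=−ln(0.3738)/5.100=0.193 → t=1.507; u2·a0=0.0802·5.100=0.409 ≤ a1=1.420 → R1 fires; A=0 M=10 Q=5
Draw 10: a1=1.420, a2=4.600, a3=0.000, a0=6.020; τ=−ln(0.8104)/6.020=0.035 → t=1.542; u2·a0=0.2121·6.020=1.277 ≤ a1=1.420 → R1 fires; A=0 M=12 Q=5
Draw 11: a1=1.420, a2=5.520, a3=0.000, a0=6.940; τ=−ln(0.8924)/6.940=0.016 → t=1.559; u2·a0=0.1268·6.940=0.880 ≤ a1=1.420 → R1 fires; A=0 M=14 Q=5
Draw 12: a1=1.420, a2=6.440, a3=0.000, a0=7.860; τ=−ln(0.4246)/7.860=0.109 → t=1.668 > T=1.64: stop.
At T=1.64: A=0 M=14 Q=5; the largest is M.

Dominant species at T: M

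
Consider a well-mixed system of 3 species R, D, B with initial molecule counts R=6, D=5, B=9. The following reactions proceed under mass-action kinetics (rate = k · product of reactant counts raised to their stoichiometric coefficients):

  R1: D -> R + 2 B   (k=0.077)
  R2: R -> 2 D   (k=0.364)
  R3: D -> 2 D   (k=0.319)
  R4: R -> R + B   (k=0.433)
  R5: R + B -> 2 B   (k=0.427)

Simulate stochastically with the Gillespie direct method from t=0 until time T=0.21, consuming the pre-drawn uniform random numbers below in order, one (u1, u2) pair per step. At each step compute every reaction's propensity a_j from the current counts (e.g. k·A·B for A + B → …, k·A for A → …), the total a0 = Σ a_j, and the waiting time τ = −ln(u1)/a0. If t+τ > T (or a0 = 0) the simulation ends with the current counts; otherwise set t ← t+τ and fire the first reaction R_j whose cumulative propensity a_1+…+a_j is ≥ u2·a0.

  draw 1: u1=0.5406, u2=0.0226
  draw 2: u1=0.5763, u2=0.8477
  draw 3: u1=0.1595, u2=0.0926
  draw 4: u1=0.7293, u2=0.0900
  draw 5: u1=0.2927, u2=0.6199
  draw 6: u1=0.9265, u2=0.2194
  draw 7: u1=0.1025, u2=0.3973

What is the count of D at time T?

D at T = 10

t=0.000: R=6 D=5 B=9
Draw 1: a1=0.385, a2=2.184, a3=1.595, a4=2.598, a5=23.058, a0=29.820; τ=−ln(0.5406)/29.820=0.021 → t=0.021; u2·a0=0.0226·29.820=0.674; a1=0.385 < 0.674 ≤ a1+a2=2.569 → R2 fires; R=5 D=7 B=9
Draw 2: a1=0.539, a2=1.820, a3=2.233, a4=2.165, a5=19.215, a0=25.972; τ=−ln(0.5763)/25.972=0.021 → t=0.042; u2·a0=0.8477·25.972=22.016; a1+…+a4=6.757 < 22.016 ≤ a1+…+a5=25.972 → R5 fires; R=4 D=7 B=10
Draw 3: a1=0.539, a2=1.456, a3=2.233, a4=1.732, a5=17.080, a0=23.040; τ=−ln(0.1595)/23.040=0.080 → t=0.122; u2·a0=0.0926·23.040=2.134; a1+a2=1.995 < 2.134 ≤ a1+…+a3=4.228 → R3 fires; R=4 D=8 B=10
Draw 4: a1=0.616, a2=1.456, a3=2.552, a4=1.732, a5=17.080, a0=23.436; τ=−ln(0.7293)/23.436=0.013 → t=0.135; u2·a0=0.0900·23.436=2.109; a1+a2=2.072 < 2.109 ≤ a1+…+a3=4.624 → R3 fires; R=4 D=9 B=10
Draw 5: a1=0.693, a2=1.456, a3=2.871, a4=1.732, a5=17.080, a0=23.832; τ=−ln(0.2927)/23.832=0.052 → t=0.187; u2·a0=0.6199·23.832=14.773; a1+…+a4=6.752 < 14.773 ≤ a1+…+a5=23.832 → R5 fires; R=3 D=9 B=11
Draw 6: a1=0.693, a2=1.092, a3=2.871, a4=1.299, a5=14.091, a0=20.046; τ=−ln(0.9265)/20.046=0.004 → t=0.190; u2·a0=0.2194·20.046=4.398; a1+a2=1.785 < 4.398 ≤ a1+…+a3=4.656 → R3 fires; R=3 D=10 B=11
Draw 7: a1=0.770, a2=1.092, a3=3.190, a4=1.299, a5=14.091, a0=20.442; τ=−ln(0.1025)/20.442=0.111 → t=0.302 > T=0.21: stop.
Read off D at T=0.21: 10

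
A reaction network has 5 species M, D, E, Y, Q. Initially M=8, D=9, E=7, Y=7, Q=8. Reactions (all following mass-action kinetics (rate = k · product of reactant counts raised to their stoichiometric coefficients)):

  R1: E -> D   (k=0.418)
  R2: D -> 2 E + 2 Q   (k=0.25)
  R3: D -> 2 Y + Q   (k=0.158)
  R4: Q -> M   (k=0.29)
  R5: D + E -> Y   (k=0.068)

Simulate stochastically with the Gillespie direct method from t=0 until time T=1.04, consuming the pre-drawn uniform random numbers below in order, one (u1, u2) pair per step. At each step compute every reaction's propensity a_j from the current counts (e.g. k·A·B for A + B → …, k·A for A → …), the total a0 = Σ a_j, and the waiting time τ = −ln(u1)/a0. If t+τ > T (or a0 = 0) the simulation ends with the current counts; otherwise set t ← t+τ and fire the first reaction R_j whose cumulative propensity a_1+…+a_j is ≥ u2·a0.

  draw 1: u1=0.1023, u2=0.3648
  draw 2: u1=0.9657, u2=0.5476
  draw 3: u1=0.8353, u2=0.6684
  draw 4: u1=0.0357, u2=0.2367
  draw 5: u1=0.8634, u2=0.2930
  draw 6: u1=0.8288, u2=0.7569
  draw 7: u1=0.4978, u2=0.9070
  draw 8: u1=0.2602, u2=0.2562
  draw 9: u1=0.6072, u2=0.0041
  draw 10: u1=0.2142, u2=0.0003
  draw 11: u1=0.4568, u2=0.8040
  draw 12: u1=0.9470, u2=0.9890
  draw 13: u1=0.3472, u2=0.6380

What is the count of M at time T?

M at T = 9

t=0.000: M=8 D=9 E=7 Y=7 Q=8
Draw 1: a1=2.926, a2=2.250, a3=1.422, a4=2.320, a5=4.284, a0=13.202; τ=−ln(0.1023)/13.202=0.173 → t=0.173; u2·a0=0.3648·13.202=4.816; a1=2.926 < 4.816 ≤ a1+a2=5.176 → R2 fires; M=8 D=8 E=9 Y=7 Q=10
Draw 2: a1=3.762, a2=2.000, a3=1.264, a4=2.900, a5=4.896, a0=14.822; τ=−ln(0.9657)/14.822=0.002 → t=0.175; u2·a0=0.5476·14.822=8.117; a1+…+a3=7.026 < 8.117 ≤ a1+…+a4=9.926 → R4 fires; M=9 D=8 E=9 Y=7 Q=9
Draw 3: a1=3.762, a2=2.000, a3=1.264, a4=2.610, a5=4.896, a0=14.532; τ=−ln(0.8353)/14.532=0.012 → t=0.187; u2·a0=0.6684·14.532=9.713; a1+…+a4=9.636 < 9.713 ≤ a1+…+a5=14.532 → R5 fires; M=9 D=7 E=8 Y=8 Q=9
Draw 4: a1=3.344, a2=1.750, a3=1.106, a4=2.610, a5=3.808, a0=12.618; τ=−ln(0.0357)/12.618=0.264 → t=0.452; u2·a0=0.2367·12.618=2.987 ≤ a1=3.344 → R1 fires; M=9 D=8 E=7 Y=8 Q=9
Draw 5: a1=2.926, a2=2.000, a3=1.264, a4=2.610, a5=3.808, a0=12.608; τ=−ln(0.8634)/12.608=0.012 → t=0.463; u2·a0=0.2930·12.608=3.694; a1=2.926 < 3.694 ≤ a1+a2=4.926 → R2 fires; M=9 D=7 E=9 Y=8 Q=11
Draw 6: a1=3.762, a2=1.750, a3=1.106, a4=3.190, a5=4.284, a0=14.092; τ=−ln(0.8288)/14.092=0.013 → t=0.477; u2·a0=0.7569·14.092=10.666; a1+…+a4=9.808 < 10.666 ≤ a1+…+a5=14.092 → R5 fires; M=9 D=6 E=8 Y=9 Q=11
Draw 7: a1=3.344, a2=1.500, a3=0.948, a4=3.190, a5=3.264, a0=12.246; τ=−ln(0.4978)/12.246=0.057 → t=0.533; u2·a0=0.9070·12.246=11.107; a1+…+a4=8.982 < 11.107 ≤ a1+…+a5=12.246 → R5 fires; M=9 D=5 E=7 Y=10 Q=11
Draw 8: a1=2.926, a2=1.250, a3=0.790, a4=3.190, a5=2.380, a0=10.536; τ=−ln(0.2602)/10.536=0.128 → t=0.661; u2·a0=0.2562·10.536=2.699 ≤ a1=2.926 → R1 fires; M=9 D=6 E=6 Y=10 Q=11
Draw 9: a1=2.508, a2=1.500, a3=0.948, a4=3.190, a5=2.448, a0=10.594; τ=−ln(0.6072)/10.594=0.047 → t=0.708; u2·a0=0.0041·10.594=0.043 ≤ a1=2.508 → R1 fires; M=9 D=7 E=5 Y=10 Q=11
Draw 10: a1=2.090, a2=1.750, a3=1.106, a4=3.190, a5=2.380, a0=10.516; τ=−ln(0.2142)/10.516=0.147 → t=0.855; u2·a0=0.0003·10.516=0.003 ≤ a1=2.090 → R1 fires; M=9 D=8 E=4 Y=10 Q=11
Draw 11: a1=1.672, a2=2.000, a3=1.264, a4=3.190, a5=2.176, a0=10.302; τ=−ln(0.4568)/10.302=0.076 → t=0.931; u2·a0=0.8040·10.302=8.283; a1+…+a4=8.126 < 8.283 ≤ a1+…+a5=10.302 → R5 fires; M=9 D=7 E=3 Y=11 Q=11
Draw 12: a1=1.254, a2=1.750, a3=1.106, a4=3.190, a5=1.428, a0=8.728; τ=−ln(0.9470)/8.728=0.006 → t=0.937; u2·a0=0.9890·8.728=8.632; a1+…+a4=7.300 < 8.632 ≤ a1+…+a5=8.728 → R5 fires; M=9 D=6 E=2 Y=12 Q=11
Draw 13: a1=0.836, a2=1.500, a3=0.948, a4=3.190, a5=0.816, a0=7.290; τ=−ln(0.3472)/7.290=0.145 → t=1.082 > T=1.04: stop.
Read off M at T=1.04: 9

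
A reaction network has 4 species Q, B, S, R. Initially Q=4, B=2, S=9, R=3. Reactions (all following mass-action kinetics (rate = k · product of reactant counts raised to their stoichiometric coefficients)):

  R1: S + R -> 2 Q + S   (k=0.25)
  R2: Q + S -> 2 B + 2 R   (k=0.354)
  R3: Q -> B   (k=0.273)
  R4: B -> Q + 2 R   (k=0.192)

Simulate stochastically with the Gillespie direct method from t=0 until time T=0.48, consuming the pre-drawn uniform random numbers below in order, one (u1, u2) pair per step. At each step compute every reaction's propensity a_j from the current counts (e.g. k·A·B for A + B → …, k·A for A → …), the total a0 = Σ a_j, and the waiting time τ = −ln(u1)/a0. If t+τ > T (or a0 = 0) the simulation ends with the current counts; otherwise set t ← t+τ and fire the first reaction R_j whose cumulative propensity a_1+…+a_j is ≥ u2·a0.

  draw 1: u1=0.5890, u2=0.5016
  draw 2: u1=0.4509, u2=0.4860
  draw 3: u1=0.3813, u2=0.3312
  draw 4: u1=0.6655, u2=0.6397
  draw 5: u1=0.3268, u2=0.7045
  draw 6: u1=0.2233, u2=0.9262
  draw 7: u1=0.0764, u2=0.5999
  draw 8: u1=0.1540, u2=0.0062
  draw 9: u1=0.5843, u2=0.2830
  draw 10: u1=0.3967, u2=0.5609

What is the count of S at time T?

t=0.000: Q=4 B=2 S=9 R=3
Draw 1: a1=6.750, a2=12.744, a3=1.092, a4=0.384, a0=20.970; τ=−ln(0.5890)/20.970=0.025 → t=0.025; u2·a0=0.5016·20.970=10.519; a1=6.750 < 10.519 ≤ a1+a2=19.494 → R2 fires; Q=3 B=4 S=8 R=5
Draw 2: a1=10.000, a2=8.496, a3=0.819, a4=0.768, a0=20.083; τ=−ln(0.4509)/20.083=0.040 → t=0.065; u2·a0=0.4860·20.083=9.760 ≤ a1=10.000 → R1 fires; Q=5 B=4 S=8 R=4
Draw 3: a1=8.000, a2=14.160, a3=1.365, a4=0.768, a0=24.293; τ=−ln(0.3813)/24.293=0.040 → t=0.105; u2·a0=0.3312·24.293=8.046; a1=8.000 < 8.046 ≤ a1+a2=22.160 → R2 fires; Q=4 B=6 S=7 R=6
Draw 4: a1=10.500, a2=9.912, a3=1.092, a4=1.152, a0=22.656; τ=−ln(0.6655)/22.656=0.018 → t=0.123; u2·a0=0.6397·22.656=14.493; a1=10.500 < 14.493 ≤ a1+a2=20.412 → R2 fires; Q=3 B=8 S=6 R=8
Draw 5: a1=12.000, a2=6.372, a3=0.819, a4=1.536, a0=20.727; τ=−ln(0.3268)/20.727=0.054 → t=0.177; u2·a0=0.7045·20.727=14.602; a1=12.000 < 14.602 ≤ a1+a2=18.372 → R2 fires; Q=2 B=10 S=5 R=10
Draw 6: a1=12.500, a2=3.540, a3=0.546, a4=1.920, a0=18.506; τ=−ln(0.2233)/18.506=0.081 → t=0.258; u2·a0=0.9262·18.506=17.140; a1+…+a3=16.586 < 17.140 ≤ a1+…+a4=18.506 → R4 fires; Q=3 B=9 S=5 R=12
Draw 7: a1=15.000, a2=5.310, a3=0.819, a4=1.728, a0=22.857; τ=−ln(0.0764)/22.857=0.113 → t=0.370; u2·a0=0.5999·22.857=13.712 ≤ a1=15.000 → R1 fires; Q=5 B=9 S=5 R=11
Draw 8: a1=13.750, a2=8.850, a3=1.365, a4=1.728, a0=25.693; τ=−ln(0.1540)/25.693=0.073 → t=0.443; u2·a0=0.0062·25.693=0.159 ≤ a1=13.750 → R1 fires; Q=7 B=9 S=5 R=10
Draw 9: a1=12.500, a2=12.390, a3=1.911, a4=1.728, a0=28.529; τ=−ln(0.5843)/28.529=0.019 → t=0.462; u2·a0=0.2830·28.529=8.074 ≤ a1=12.500 → R1 fires; Q=9 B=9 S=5 R=9
Draw 10: a1=11.250, a2=15.930, a3=2.457, a4=1.728, a0=31.365; τ=−ln(0.3967)/31.365=0.029 → t=0.491 > T=0.48: stop.
Read off S at T=0.48: 5

S at T = 5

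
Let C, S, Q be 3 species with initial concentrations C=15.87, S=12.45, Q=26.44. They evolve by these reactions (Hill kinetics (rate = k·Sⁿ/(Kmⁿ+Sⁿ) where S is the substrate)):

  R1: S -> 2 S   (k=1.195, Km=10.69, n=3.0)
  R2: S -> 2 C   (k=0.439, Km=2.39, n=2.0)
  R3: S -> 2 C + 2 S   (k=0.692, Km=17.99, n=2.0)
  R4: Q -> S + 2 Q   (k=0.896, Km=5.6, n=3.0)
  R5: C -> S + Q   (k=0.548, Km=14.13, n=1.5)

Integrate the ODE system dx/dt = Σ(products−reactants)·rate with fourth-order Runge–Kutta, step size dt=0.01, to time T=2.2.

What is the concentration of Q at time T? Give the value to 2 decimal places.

Q at T = 29.08

RK4 with dt=0.01: 220 steps to T=2.2. Trajectory (selected grid times):
t=0.00: C=15.87 S=12.45 Q=26.44
t=0.24: C=16.11 S=12.87 Q=26.72
t=0.49: C=16.37 S=13.31 Q=27.02
t=0.73: C=16.62 S=13.75 Q=27.31
t=0.98: C=16.89 S=14.21 Q=27.61
t=1.22: C=17.15 S=14.67 Q=27.90
t=1.47: C=17.42 S=15.15 Q=28.20
t=1.71: C=17.69 S=15.62 Q=28.49
t=1.96: C=17.98 S=16.12 Q=28.79
t=2.20: C=18.26 S=16.61 Q=29.08
Read off Q at T=2.2: 29.08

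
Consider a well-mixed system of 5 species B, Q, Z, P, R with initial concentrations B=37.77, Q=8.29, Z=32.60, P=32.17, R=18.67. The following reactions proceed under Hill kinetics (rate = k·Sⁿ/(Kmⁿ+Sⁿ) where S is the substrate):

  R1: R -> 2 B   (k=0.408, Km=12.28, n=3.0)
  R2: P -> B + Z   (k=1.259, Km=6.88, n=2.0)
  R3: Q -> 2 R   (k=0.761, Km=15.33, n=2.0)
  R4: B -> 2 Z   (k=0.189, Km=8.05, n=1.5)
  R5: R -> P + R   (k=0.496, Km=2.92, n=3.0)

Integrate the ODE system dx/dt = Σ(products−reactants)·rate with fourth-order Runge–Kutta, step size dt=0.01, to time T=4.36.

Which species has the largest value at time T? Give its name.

RK4 with dt=0.01: 436 steps to T=4.36. Trajectory (selected grid times):
t=0.00: B=37.77 Q=8.29 Z=32.60 P=32.17 R=18.67
t=0.48: B=38.57 Q=8.21 Z=33.34 P=31.83 R=18.68
t=0.97: B=39.39 Q=8.13 Z=34.10 P=31.48 R=18.69
t=1.45: B=40.18 Q=8.05 Z=34.84 P=31.14 R=18.70
t=1.94: B=41.00 Q=7.97 Z=35.60 P=30.80 R=18.70
t=2.42: B=41.80 Q=7.89 Z=36.34 P=30.46 R=18.70
t=2.91: B=42.61 Q=7.81 Z=37.10 P=30.11 R=18.70
t=3.39: B=43.40 Q=7.74 Z=37.84 P=29.78 R=18.70
t=3.88: B=44.21 Q=7.66 Z=38.60 P=29.43 R=18.69
t=4.36: B=45.01 Q=7.59 Z=39.34 P=29.10 R=18.69
At T=4.36: B=45.01 Q=7.59 Z=39.34 P=29.10 R=18.69; the largest is B.

Dominant species at T: B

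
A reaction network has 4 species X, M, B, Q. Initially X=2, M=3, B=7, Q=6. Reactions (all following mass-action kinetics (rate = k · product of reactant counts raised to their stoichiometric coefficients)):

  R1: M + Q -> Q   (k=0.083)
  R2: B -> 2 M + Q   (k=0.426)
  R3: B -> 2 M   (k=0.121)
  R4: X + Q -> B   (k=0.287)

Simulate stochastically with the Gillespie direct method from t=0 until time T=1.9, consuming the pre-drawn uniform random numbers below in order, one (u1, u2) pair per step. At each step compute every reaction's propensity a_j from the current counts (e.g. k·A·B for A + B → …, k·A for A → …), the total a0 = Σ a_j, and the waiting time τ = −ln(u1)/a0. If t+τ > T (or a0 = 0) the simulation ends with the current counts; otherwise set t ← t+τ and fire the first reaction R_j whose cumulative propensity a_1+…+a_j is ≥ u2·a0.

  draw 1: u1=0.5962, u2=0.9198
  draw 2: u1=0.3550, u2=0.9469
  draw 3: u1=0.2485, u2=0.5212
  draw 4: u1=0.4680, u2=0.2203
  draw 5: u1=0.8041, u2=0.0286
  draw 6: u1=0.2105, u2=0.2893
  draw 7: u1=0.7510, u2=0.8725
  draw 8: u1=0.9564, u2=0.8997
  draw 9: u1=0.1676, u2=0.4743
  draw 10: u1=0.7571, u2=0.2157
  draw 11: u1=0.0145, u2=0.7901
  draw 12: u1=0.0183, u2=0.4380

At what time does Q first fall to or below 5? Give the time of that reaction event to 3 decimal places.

Threshold first reached at t = 0.059

t=0.000: X=2 M=3 B=7 Q=6
Draw 1: a1=1.494, a2=2.982, a3=0.847, a4=3.444, a0=8.767; τ=−ln(0.5962)/8.767=0.059 → t=0.059; u2·a0=0.9198·8.767=8.064; a1+…+a3=5.323 < 8.064 ≤ a1+…+a4=8.767 → R4 fires; X=1 M=3 B=8 Q=5
Draw 2: a1=1.245, a2=3.408, a3=0.968, a4=1.435, a0=7.056; τ=−ln(0.3550)/7.056=0.147 → t=0.206; u2·a0=0.9469·7.056=6.681; a1+…+a3=5.621 < 6.681 ≤ a1+…+a4=7.056 → R4 fires; X=0 M=3 B=9 Q=4
Draw 3: a1=0.996, a2=3.834, a3=1.089, a4=0.000, a0=5.919; τ=−ln(0.2485)/5.919=0.235 → t=0.441; u2·a0=0.5212·5.919=3.085; a1=0.996 < 3.085 ≤ a1+a2=4.830 → R2 fires; X=0 M=5 B=8 Q=5
Draw 4: a1=2.075, a2=3.408, a3=0.968, a4=0.000, a0=6.451; τ=−ln(0.4680)/6.451=0.118 → t=0.559; u2·a0=0.2203·6.451=1.421 ≤ a1=2.075 → R1 fires; X=0 M=4 B=8 Q=5
Draw 5: a1=1.660, a2=3.408, a3=0.968, a4=0.000, a0=6.036; τ=−ln(0.8041)/6.036=0.036 → t=0.595; u2·a0=0.0286·6.036=0.173 ≤ a1=1.660 → R1 fires; X=0 M=3 B=8 Q=5
Draw 6: a1=1.245, a2=3.408, a3=0.968, a4=0.000, a0=5.621; τ=−ln(0.2105)/5.621=0.277 → t=0.872; u2·a0=0.2893·5.621=1.626; a1=1.245 < 1.626 ≤ a1+a2=4.653 → R2 fires; X=0 M=5 B=7 Q=6
Draw 7: a1=2.490, a2=2.982, a3=0.847, a4=0.000, a0=6.319; τ=−ln(0.7510)/6.319=0.045 → t=0.917; u2·a0=0.8725·6.319=5.513; a1+a2=5.472 < 5.513 ≤ a1+…+a3=6.319 → R3 fires; X=0 M=7 B=6 Q=6
Draw 8: a1=3.486, a2=2.556, a3=0.726, a4=0.000, a0=6.768; τ=−ln(0.9564)/6.768=0.007 → t=0.924; u2·a0=0.8997·6.768=6.089; a1+a2=6.042 < 6.089 ≤ a1+…+a3=6.768 → R3 fires; X=0 M=9 B=5 Q=6
Draw 9: a1=4.482, a2=2.130, a3=0.605, a4=0.000, a0=7.217; τ=−ln(0.1676)/7.217=0.247 → t=1.171; u2·a0=0.4743·7.217=3.423 ≤ a1=4.482 → R1 fires; X=0 M=8 B=5 Q=6
Draw 10: a1=3.984, a2=2.130, a3=0.605, a4=0.000, a0=6.719; τ=−ln(0.7571)/6.719=0.041 → t=1.213; u2·a0=0.2157·6.719=1.449 ≤ a1=3.984 → R1 fires; X=0 M=7 B=5 Q=6
Draw 11: a1=3.486, a2=2.130, a3=0.605, a4=0.000, a0=6.221; τ=−ln(0.0145)/6.221=0.681 → t=1.893; u2·a0=0.7901·6.221=4.915; a1=3.486 < 4.915 ≤ a1+a2=5.616 → R2 fires; X=0 M=9 B=4 Q=7
Draw 12: a1=5.229, a2=1.704, a3=0.484, a4=0.000, a0=7.417; τ=−ln(0.0183)/7.417=0.539 → t=2.433 > T=1.9: stop.
Q first becomes ≤ 5 when it reaches 5 at the event at t=0.059.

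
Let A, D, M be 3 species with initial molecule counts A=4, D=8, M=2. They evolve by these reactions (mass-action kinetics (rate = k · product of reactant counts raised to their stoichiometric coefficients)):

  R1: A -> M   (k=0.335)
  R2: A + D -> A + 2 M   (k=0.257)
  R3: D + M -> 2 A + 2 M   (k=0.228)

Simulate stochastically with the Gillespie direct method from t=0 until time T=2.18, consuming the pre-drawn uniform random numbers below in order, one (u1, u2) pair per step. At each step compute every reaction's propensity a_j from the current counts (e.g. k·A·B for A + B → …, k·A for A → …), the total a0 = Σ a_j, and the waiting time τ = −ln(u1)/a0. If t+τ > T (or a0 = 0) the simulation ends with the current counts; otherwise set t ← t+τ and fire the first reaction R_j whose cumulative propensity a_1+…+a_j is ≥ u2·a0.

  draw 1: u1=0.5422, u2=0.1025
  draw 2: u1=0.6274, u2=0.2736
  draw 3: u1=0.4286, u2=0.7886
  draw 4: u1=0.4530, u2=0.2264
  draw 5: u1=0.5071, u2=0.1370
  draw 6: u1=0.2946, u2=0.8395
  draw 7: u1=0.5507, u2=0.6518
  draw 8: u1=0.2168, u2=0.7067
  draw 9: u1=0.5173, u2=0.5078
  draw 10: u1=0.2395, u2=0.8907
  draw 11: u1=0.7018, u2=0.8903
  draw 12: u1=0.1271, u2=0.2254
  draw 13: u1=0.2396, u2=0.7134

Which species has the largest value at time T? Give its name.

Dominant species at T: M

t=0.000: A=4 D=8 M=2
Draw 1: a1=1.340, a2=8.224, a3=3.648, a0=13.212; τ=−ln(0.5422)/13.212=0.046 → t=0.046; u2·a0=0.1025·13.212=1.354; a1=1.340 < 1.354 ≤ a1+a2=9.564 → R2 fires; A=4 D=7 M=4
Draw 2: a1=1.340, a2=7.196, a3=6.384, a0=14.920; τ=−ln(0.6274)/14.920=0.031 → t=0.078; u2·a0=0.2736·14.920=4.082; a1=1.340 < 4.082 ≤ a1+a2=8.536 → R2 fires; A=4 D=6 M=6
Draw 3: a1=1.340, a2=6.168, a3=8.208, a0=15.716; τ=−ln(0.4286)/15.716=0.054 → t=0.131; u2·a0=0.7886·15.716=12.394; a1+a2=7.508 < 12.394 ≤ a1+…+a3=15.716 → R3 fires; A=6 D=5 M=7
Draw 4: a1=2.010, a2=7.710, a3=7.980, a0=17.700; τ=−ln(0.4530)/17.700=0.045 → t=0.176; u2·a0=0.2264·17.700=4.007; a1=2.010 < 4.007 ≤ a1+a2=9.720 → R2 fires; A=6 D=4 M=9
Draw 5: a1=2.010, a2=6.168, a3=8.208, a0=16.386; τ=−ln(0.5071)/16.386=0.041 → t=0.218; u2·a0=0.1370·16.386=2.245; a1=2.010 < 2.245 ≤ a1+a2=8.178 → R2 fires; A=6 D=3 M=11
Draw 6: a1=2.010, a2=4.626, a3=7.524, a0=14.160; τ=−ln(0.2946)/14.160=0.086 → t=0.304; u2·a0=0.8395·14.160=11.887; a1+a2=6.636 < 11.887 ≤ a1+…+a3=14.160 → R3 fires; A=8 D=2 M=12
Draw 7: a1=2.680, a2=4.112, a3=5.472, a0=12.264; τ=−ln(0.5507)/12.264=0.049 → t=0.353; u2·a0=0.6518·12.264=7.994; a1+a2=6.792 < 7.994 ≤ a1+…+a3=12.264 → R3 fires; A=10 D=1 M=13
Draw 8: a1=3.350, a2=2.570, a3=2.964, a0=8.884; τ=−ln(0.2168)/8.884=0.172 → t=0.525; u2·a0=0.7067·8.884=6.278; a1+a2=5.920 < 6.278 ≤ a1+…+a3=8.884 → R3 fires; A=12 D=0 M=14
Draw 9: a1=4.020, a2=0.000, a3=0.000, a0=4.020; τ=−ln(0.5173)/4.020=0.164 → t=0.689; u2·a0=0.5078·4.020=2.041 ≤ a1=4.020 → R1 fires; A=11 D=0 M=15
Draw 10: a1=3.685, a2=0.000, a3=0.000, a0=3.685; τ=−ln(0.2395)/3.685=0.388 → t=1.077; u2·a0=0.8907·3.685=3.282 ≤ a1=3.685 → R1 fires; A=10 D=0 M=16
Draw 11: a1=3.350, a2=0.000, a3=0.000, a0=3.350; τ=−ln(0.7018)/3.350=0.106 → t=1.182; u2·a0=0.8903·3.350=2.983 ≤ a1=3.350 → R1 fires; A=9 D=0 M=17
Draw 12: a1=3.015, a2=0.000, a3=0.000, a0=3.015; τ=−ln(0.1271)/3.015=0.684 → t=1.866; u2·a0=0.2254·3.015=0.680 ≤ a1=3.015 → R1 fires; A=8 D=0 M=18
Draw 13: a1=2.680, a2=0.000, a3=0.000, a0=2.680; τ=−ln(0.2396)/2.680=0.533 → t=2.400 > T=2.18: stop.
At T=2.18: A=8 D=0 M=18; the largest is M.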